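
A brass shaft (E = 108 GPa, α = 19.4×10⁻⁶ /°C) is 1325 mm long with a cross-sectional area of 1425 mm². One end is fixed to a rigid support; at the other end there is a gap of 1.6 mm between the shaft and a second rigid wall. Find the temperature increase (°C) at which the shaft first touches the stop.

The gap closes when αΔT L = 1.6 mm, since the shaft is still unstressed at that instant.
So ΔT = g/(αL) = 1.6/(19.4×10⁻⁶ × 1325) = 62.24 °C.

ΔT ≈ 62.2 °C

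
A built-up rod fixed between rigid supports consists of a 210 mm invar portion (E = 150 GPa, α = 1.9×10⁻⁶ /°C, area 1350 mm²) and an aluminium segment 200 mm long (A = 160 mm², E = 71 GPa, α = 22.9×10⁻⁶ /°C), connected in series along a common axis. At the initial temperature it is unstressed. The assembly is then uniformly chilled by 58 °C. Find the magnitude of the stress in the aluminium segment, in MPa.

If the supports were absent, the total length change would be Σ αᵢΔT Lᵢ = 1.9×10⁻⁶×58×210 + 22.9×10⁻⁶×58×200 = 0.2888 mm.
Since the ends are fixed, an axial force P builds up, equal in every segment, with P · Σ Lᵢ/(AᵢEᵢ) = δ_free.
The series flexibility is Σ Lᵢ/(AᵢEᵢ) = 210/(1350×150×10³) + 200/(160×71×10³) = 1.864×10⁻⁵ mm/N.
Hence P = δ_free / Σ(L/AE) = 0.2888/1.864×10⁻⁵ = 15.49 kN (tensile).
σ_{aluminium} = P / A = 15490 / 160 = 96.81 MPa.

σ ≈ 96.8 MPa (tensile)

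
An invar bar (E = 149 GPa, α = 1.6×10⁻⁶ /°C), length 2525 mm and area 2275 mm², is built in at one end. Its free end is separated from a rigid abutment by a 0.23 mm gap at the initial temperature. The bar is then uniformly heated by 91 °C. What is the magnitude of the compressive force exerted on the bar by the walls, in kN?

Unrestrained expansion: δ_free = αΔT L = 1.6×10⁻⁶ × 91 × 2525 = 0.3676 mm.
The gap closes (δ_free > 0.23 mm) and the wall then resists a further 0.3676 − 0.23 = 0.1376 mm of expansion.
Compatibility: PL/(AE) = 0.1376 mm, so σ = P/A = E × (0.1376/2525) = 8.122 MPa.
Force on the wall = σA = 8.122 × 2275 mm² = 18.48 kN.

P ≈ 18.5 kN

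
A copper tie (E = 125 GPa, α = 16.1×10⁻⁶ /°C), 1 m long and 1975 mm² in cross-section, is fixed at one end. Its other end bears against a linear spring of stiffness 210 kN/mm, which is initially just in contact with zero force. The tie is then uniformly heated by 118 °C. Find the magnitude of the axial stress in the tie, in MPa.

σ ≈ 109 MPa (compressive)

The unrestrained thermal change is αΔT L = 16.1×10⁻⁶ × 118 × 1000 = 1.9 mm.
With a force P in the spring, the elastic change of the tie is PL/(AE) and that of the spring is P/k; compatibility requires their sum to equal δ_free.
So P = δ_free / [L/(AE) + 1/k] = 1.9 / [ 1000/(1975×125×10³) + 1/(210×10³) ].
P = 1.9 / 8.813×10⁻⁶ = 215600 N.
σ = P/A = 215600/1975 = 109.2 MPa.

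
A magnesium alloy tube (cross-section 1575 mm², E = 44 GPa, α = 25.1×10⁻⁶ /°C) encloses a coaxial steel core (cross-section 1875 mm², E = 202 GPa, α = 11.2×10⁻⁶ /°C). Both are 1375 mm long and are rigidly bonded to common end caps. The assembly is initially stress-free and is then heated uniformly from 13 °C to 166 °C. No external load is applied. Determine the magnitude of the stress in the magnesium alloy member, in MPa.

σ ≈ 79.1 MPa (compressive)

Equilibrium of a rigid end plate with no external load gives equal and opposite internal forces ±P in the two members. Since α_{magnesium alloy} > α_{steel}, heating drives the magnesium alloy into compression and the steel into tension.
Compatibility of the two members (thermal + elastic change equal): (α₁ − α₂)ΔT = P·[1/(A₁E₁) + 1/(A₂E₂)].
|α₁ − α₂|·ΔT = 13.9×10⁻⁶ × 153 = 0.002127.
1/(A₁E₁) + 1/(A₂E₂) = 1/(1575×44×10³) + 1/(1875×202×10³) = 1.707×10⁻⁸ N⁻¹.
P = 0.002127 / 1.707×10⁻⁸ = 124600 N = 124.6 kN.
σ_{magnesium alloy} = P/A₁ = 124600/1575 = 79.1 MPa, compressive.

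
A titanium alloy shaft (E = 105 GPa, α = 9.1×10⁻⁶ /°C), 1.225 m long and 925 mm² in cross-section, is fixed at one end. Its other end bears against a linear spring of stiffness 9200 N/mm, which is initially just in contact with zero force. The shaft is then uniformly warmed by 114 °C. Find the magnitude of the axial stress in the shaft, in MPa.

σ ≈ 11.3 MPa (compressive)

Free thermal expansion: δ_free = αΔT L = 9.1×10⁻⁶ × 114 × 1225 = 1.271 mm.
Let P be the compressive force at the spring. The shaft shortens elastically by PL/(AE) and the spring compresses by P/k; together these equal δ_free.
So P = δ_free / [L/(AE) + 1/k] = 1.271 / [ 1225/(925×105×10³) + 1/(9200) ].
P = 1.271 / 0.0001213 = 10480 N.
σ = P/A = 10480/925 = 11.33 MPa.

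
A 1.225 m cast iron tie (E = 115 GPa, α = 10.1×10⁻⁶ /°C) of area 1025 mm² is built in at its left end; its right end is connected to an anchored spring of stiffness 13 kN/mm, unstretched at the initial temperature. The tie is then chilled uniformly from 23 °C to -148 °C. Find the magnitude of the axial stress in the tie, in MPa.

σ ≈ 23.6 MPa (tensile)

If the spring were absent the tie would shorten by αΔT L = 10.1×10⁻⁶ × 171 × 1225 = 2.116 mm.
With a force P in the spring, the elastic change of the tie is PL/(AE) and that of the spring is P/k; compatibility requires their sum to equal δ_free.
P [ L/(AE) + 1/k ] = δ_free → P [ 1225/(1025×115×10³) + 1/(13×10³) ] = 2.116.
P = 2.116 / 8.732×10⁻⁵ = 24230 N.
σ = P/A = 24230/1025 = 23.64 MPa.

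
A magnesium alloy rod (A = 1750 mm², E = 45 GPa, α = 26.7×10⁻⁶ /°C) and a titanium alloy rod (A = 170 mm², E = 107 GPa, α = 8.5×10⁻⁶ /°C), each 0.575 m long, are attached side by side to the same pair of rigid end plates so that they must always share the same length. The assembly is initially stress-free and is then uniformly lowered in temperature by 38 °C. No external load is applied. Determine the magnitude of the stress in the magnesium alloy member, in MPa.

σ ≈ 5.84 MPa (tensile)

Equilibrium of a rigid end plate with no external load gives equal and opposite internal forces ±P in the two members. Since α_{magnesium alloy} > α_{titanium alloy}, cooling drives the magnesium alloy into tension and the titanium alloy into compression.
Compatibility of the two members (thermal + elastic change equal): (α₁ − α₂)ΔT = P·[1/(A₁E₁) + 1/(A₂E₂)].
|α₁ − α₂|·ΔT = 18.2×10⁻⁶ × 38 = 0.0006916.
1/(A₁E₁) + 1/(A₂E₂) = 1/(1750×45×10³) + 1/(170×107×10³) = 6.767×10⁻⁸ N⁻¹.
P = 0.0006916 / 6.767×10⁻⁸ = 10220 N = 10.22 kN.
σ_{magnesium alloy} = P/A₁ = 10220/1750 = 5.84 MPa, tensile.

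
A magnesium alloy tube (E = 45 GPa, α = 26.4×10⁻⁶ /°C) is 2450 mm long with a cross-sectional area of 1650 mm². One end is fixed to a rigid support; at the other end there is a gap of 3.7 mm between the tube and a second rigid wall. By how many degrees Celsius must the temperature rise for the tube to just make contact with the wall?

The gap closes when αΔT L = 3.7 mm, since the tube is still unstressed at that instant.
So ΔT = g/(αL) = 3.7/(26.4×10⁻⁶ × 2450) = 57.2 °C.

ΔT ≈ 57.2 °C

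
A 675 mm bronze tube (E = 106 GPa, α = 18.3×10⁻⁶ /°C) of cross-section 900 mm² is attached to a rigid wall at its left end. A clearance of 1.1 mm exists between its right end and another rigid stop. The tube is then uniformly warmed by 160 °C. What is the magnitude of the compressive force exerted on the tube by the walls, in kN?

Unrestrained expansion: δ_free = αΔT L = 18.3×10⁻⁶ × 160 × 675 = 1.976 mm.
This exceeds the 1.1 mm gap, so the wall pushes back. The portion of expansion that must be recovered elastically is δ_free − gap = 1.976 − 1.1 = 0.8764 mm.
That suppressed elongation corresponds to σ = E·Δ/L = 106×10³ × 0.8764/675 = 137.6 MPa.
Force on the wall = σA = 137.6 × 900 mm² = 123.9 kN.

P ≈ 124 kN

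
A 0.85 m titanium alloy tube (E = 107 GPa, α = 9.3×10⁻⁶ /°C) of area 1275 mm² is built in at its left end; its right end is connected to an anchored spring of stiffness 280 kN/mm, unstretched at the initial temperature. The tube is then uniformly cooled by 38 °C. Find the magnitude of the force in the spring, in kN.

P ≈ 30.6 kN

If the spring were absent the tube would shorten by αΔT L = 9.3×10⁻⁶ × 38 × 850 = 0.3004 mm.
Let P be the tensile force in the spring. The tube extends elastically by PL/(AE) and the spring stretches by P/k; together these equal δ_free.
So P = δ_free / [L/(AE) + 1/k] = 0.3004 / [ 850/(1275×107×10³) + 1/(280×10³) ].
P = 0.3004 / 9.802×10⁻⁶ = 30650 N.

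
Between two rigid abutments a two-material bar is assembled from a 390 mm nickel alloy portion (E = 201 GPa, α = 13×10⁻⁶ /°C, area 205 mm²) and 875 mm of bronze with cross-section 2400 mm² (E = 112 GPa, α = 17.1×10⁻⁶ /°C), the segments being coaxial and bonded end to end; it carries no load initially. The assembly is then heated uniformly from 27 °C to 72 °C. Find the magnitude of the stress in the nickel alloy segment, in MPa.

Free thermal expansion of the whole bar: Σ αᵢΔT Lᵢ = 13×10⁻⁶×45×390 + 17.1×10⁻⁶×45×875 = 0.9015 mm.
Since the ends are fixed, an axial force P builds up, equal in every segment, with P · Σ Lᵢ/(AᵢEᵢ) = δ_free.
The series flexibility is Σ Lᵢ/(AᵢEᵢ) = 390/(205×201×10³) + 875/(2400×112×10³) = 1.272×10⁻⁵ mm/N.
So P = 0.9015 / 1.272×10⁻⁵ = 70.87 kN, compressive.
σ_{nickel alloy} = P / A = 70870 / 205 = 345.7 MPa.

σ ≈ 346 MPa (compressive)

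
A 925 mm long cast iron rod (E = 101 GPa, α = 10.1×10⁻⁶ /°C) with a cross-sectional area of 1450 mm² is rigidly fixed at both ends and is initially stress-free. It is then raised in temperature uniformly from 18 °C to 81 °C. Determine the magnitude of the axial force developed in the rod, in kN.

The ends cannot move, so σ = EαΔT = 101×10³ × 10.1×10⁻⁶ × 63 = 64.27 MPa.
Then P = σA = 64.27 × 1450 mm² = 93.19 kN, compressive.

P ≈ 93.2 kN (compressive)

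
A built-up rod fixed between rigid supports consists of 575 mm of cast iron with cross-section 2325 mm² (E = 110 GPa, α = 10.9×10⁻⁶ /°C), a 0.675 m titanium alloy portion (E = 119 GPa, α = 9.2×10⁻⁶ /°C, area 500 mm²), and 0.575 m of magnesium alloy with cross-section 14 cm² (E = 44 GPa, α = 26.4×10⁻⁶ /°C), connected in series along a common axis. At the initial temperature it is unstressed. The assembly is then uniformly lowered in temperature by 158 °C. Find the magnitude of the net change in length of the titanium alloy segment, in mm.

With the walls removed the bar would change length by δ_free = Σ αᵢΔT Lᵢ = 10.9×10⁻⁶×158×575 + 9.2×10⁻⁶×158×675 + 26.4×10⁻⁶×158×575 = 4.37 mm.
The rigid supports impose zero overall length change; the single axial force P common to all segments must satisfy P Σ Lᵢ/(AᵢEᵢ) = δ_free.
The series flexibility is Σ Lᵢ/(AᵢEᵢ) = 575/(2325×110×10³) + 675/(500×119×10³) + 575/(1400×44×10³) = 2.293×10⁻⁵ mm/N.
Hence P = δ_free / Σ(L/AE) = 4.37/2.293×10⁻⁵ = 190.6 kN (tensile).
For the titanium alloy segment, free thermal change = 9.2×10⁻⁶×158×675 = 0.9812 mm and elastic change from P = 190600×675/(500×119×10³) = 2.162 mm; these oppose, so the net change is 1.18 mm (segment lengthens).

|ΔL| ≈ 1.18 mm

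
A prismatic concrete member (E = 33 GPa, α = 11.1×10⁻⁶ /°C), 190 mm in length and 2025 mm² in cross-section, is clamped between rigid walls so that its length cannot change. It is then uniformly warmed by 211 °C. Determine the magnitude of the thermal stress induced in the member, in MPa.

With length fixed, the mechanical strain must cancel the thermal strain αΔT = 11.1×10⁻⁶ × 211 = 2342.1×10⁻⁶.
σ = EαΔT = 33×10³ × 11.1×10⁻⁶ × 211 = 77.29 MPa (compressive; the member is trying to expand).

σ ≈ 77.3 MPa (compressive)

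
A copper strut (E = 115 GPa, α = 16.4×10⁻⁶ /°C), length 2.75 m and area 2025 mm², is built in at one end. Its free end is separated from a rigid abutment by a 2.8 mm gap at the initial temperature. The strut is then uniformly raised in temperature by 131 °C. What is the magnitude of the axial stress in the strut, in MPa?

Unrestrained expansion: δ_free = αΔT L = 16.4×10⁻⁶ × 131 × 2750 = 5.908 mm.
After closing the 2.8 mm clearance, 5.908 − 2.8 = 3.108 mm of expansion remains to be suppressed by the wall.
That suppressed elongation corresponds to σ = E·Δ/L = 115×10³ × 3.108/2750 = 130 MPa.

σ ≈ 130 MPa (compressive)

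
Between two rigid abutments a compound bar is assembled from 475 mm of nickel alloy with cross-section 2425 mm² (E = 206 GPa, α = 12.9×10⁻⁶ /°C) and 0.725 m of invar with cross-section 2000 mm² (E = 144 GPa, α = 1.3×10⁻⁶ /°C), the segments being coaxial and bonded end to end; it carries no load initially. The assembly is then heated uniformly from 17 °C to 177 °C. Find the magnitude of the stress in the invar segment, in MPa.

σ ≈ 163 MPa (compressive)

With the walls removed the bar would change length by δ_free = Σ αᵢΔT Lᵢ = 12.9×10⁻⁶×160×475 + 1.3×10⁻⁶×160×725 = 1.131 mm.
The walls prevent any net length change, so an axial force P (same in every segment) develops. Compatibility: P · Σ Lᵢ/(AᵢEᵢ) = δ_free.
Σ Lᵢ/(AᵢEᵢ) = 475/(2425×206×10³) + 725/(2000×144×10³) = 3.468×10⁻⁶ mm/N.
So P = 1.131 / 3.468×10⁻⁶ = 326.2 kN, compressive.
σ_{invar} = P / A = 326200 / 2000 = 163.1 MPa.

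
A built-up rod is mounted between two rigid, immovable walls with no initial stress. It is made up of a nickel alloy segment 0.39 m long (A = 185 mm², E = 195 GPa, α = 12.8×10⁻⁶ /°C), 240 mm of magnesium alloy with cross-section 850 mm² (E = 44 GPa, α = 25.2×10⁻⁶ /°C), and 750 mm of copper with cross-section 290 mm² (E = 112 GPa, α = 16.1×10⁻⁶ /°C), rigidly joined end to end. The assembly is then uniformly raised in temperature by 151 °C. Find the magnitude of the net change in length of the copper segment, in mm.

|ΔL| ≈ 0.176 mm

Free thermal expansion of the whole bar: Σ αᵢΔT Lᵢ = 12.8×10⁻⁶×151×390 + 25.2×10⁻⁶×151×240 + 16.1×10⁻⁶×151×750 = 3.49 mm.
The walls prevent any net length change, so an axial force P (same in every segment) develops. Compatibility: P · Σ Lᵢ/(AᵢEᵢ) = δ_free.
Σ Lᵢ/(AᵢEᵢ) = 390/(185×195×10³) + 240/(850×44×10³) + 750/(290×112×10³) = 4.032×10⁻⁵ mm/N.
So P = 3.49 / 4.032×10⁻⁵ = 86.57 kN, compressive.
For the copper segment, free thermal change = 16.1×10⁻⁶×151×750 = 1.823 mm and elastic change from P = 86570×750/(290×112×10³) = 1.999 mm; these oppose, so the net change is 0.176 mm (segment shortens).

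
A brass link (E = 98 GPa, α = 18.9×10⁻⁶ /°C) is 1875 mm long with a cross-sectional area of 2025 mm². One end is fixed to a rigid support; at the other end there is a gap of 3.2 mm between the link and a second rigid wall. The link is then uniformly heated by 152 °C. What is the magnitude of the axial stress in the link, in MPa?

σ ≈ 114 MPa (compressive)

Unrestrained expansion: δ_free = αΔT L = 18.9×10⁻⁶ × 152 × 1875 = 5.386 mm.
The gap closes (δ_free > 3.2 mm) and the wall then resists a further 5.386 − 3.2 = 2.186 mm of expansion.
That suppressed elongation corresponds to σ = E·Δ/L = 98×10³ × 2.186/1875 = 114.3 MPa.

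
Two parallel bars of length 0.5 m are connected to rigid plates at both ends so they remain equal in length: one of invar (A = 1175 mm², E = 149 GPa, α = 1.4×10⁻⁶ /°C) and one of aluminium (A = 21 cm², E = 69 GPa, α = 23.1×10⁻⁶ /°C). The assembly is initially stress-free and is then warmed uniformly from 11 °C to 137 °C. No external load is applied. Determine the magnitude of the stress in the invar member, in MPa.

σ ≈ 184 MPa (tensile)

Equilibrium of a rigid end plate with no external load gives equal and opposite internal forces ±P in the two members. Since α_{aluminium} > α_{invar}, heating drives the aluminium into compression and the invar into tension.
Setting the final lengths equal and cancelling L: (α₁ − α₂)ΔT = P/(A₁E₁) + P/(A₂E₂).
|α₁ − α₂|·ΔT = 21.7×10⁻⁶ × 126 = 0.002734.
1/(A₁E₁) + 1/(A₂E₂) = 1/(1175×149×10³) + 1/(2100×69×10³) = 1.261×10⁻⁸ N⁻¹.
So P = 0.002734 / 1.261×10⁻⁸ = 216.8 kN.
σ_{invar} = P/A₁ = 216800/1175 = 184.5 MPa, tensile.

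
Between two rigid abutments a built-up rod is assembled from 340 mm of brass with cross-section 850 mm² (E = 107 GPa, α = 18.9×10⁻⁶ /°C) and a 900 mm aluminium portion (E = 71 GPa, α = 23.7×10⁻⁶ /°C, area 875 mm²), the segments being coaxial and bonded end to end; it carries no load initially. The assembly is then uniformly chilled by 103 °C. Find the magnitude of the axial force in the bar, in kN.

With the walls removed the bar would change length by δ_free = Σ αᵢΔT Lᵢ = 18.9×10⁻⁶×103×340 + 23.7×10⁻⁶×103×900 = 2.859 mm.
The walls prevent any net length change, so an axial force P (same in every segment) develops. Compatibility: P · Σ Lᵢ/(AᵢEᵢ) = δ_free.
The series flexibility is Σ Lᵢ/(AᵢEᵢ) = 340/(850×107×10³) + 900/(875×71×10³) = 1.823×10⁻⁵ mm/N.
P = 2.859 / 1.823×10⁻⁵ = 156900 N = 156.9 kN, tensile.

P ≈ 157 kN (tensile)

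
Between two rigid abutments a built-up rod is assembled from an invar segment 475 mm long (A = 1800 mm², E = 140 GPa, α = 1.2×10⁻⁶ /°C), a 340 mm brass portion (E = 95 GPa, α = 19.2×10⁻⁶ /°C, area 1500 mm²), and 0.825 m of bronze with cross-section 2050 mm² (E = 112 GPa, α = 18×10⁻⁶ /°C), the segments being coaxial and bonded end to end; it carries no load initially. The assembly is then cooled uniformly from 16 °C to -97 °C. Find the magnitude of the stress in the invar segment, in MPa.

σ ≈ 175 MPa (tensile)

With the walls removed the bar would change length by δ_free = Σ αᵢΔT Lᵢ = 1.2×10⁻⁶×113×475 + 19.2×10⁻⁶×113×340 + 18×10⁻⁶×113×825 = 2.48 mm.
Since the ends are fixed, an axial force P builds up, equal in every segment, with P · Σ Lᵢ/(AᵢEᵢ) = δ_free.
Σ Lᵢ/(AᵢEᵢ) = 475/(1800×140×10³) + 340/(1500×95×10³) + 825/(2050×112×10³) = 7.864×10⁻⁶ mm/N.
Hence P = δ_free / Σ(L/AE) = 2.48/7.864×10⁻⁶ = 315.4 kN (tensile).
σ_{invar} = P / A = 315400 / 1800 = 175.2 MPa.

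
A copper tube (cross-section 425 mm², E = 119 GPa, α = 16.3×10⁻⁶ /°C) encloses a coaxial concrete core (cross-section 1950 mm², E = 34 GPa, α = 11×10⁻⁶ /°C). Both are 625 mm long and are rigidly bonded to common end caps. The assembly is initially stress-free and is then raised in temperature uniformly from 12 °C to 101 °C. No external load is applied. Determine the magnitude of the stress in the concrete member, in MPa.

The copper has the larger α, so on heating it would change length more than the concrete if both were free. The rigid plates force a common final length, so the copper is put into compression and the concrete into tension, with equal and opposite forces P (no external load).
Compatibility of the two members (thermal + elastic change equal): (α₁ − α₂)ΔT = P·[1/(A₁E₁) + 1/(A₂E₂)].
|α₁ − α₂|·ΔT = 5.3×10⁻⁶ × 89 = 0.0004717.
1/(A₁E₁) + 1/(A₂E₂) = 1/(425×119×10³) + 1/(1950×34×10³) = 3.486×10⁻⁸ N⁻¹.
P = 0.0004717 / 3.486×10⁻⁸ = 13530 N = 13.53 kN.
σ_{concrete} = P/A₂ = 13530/1950 = 6.94 MPa, tensile.

σ ≈ 6.94 MPa (tensile)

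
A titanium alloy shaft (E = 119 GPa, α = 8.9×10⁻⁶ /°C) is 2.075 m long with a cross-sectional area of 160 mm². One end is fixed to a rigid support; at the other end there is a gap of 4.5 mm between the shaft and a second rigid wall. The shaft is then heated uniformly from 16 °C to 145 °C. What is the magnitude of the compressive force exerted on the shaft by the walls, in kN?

Free thermal elongation = αΔT L = 8.9×10⁻⁶ × 129 × 2075 = 2.382 mm.
This is smaller than the 4.5 mm clearance, so the shaft expands freely without reaching the stop — the stress is zero.

P ≈ 0 kN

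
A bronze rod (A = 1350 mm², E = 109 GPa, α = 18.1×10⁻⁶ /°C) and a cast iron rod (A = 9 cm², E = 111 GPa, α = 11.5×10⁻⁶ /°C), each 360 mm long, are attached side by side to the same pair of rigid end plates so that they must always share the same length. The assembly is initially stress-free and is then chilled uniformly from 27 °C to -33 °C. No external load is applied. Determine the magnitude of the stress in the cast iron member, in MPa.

The bronze has the larger α, so on cooling it would change length more than the cast iron if both were free. The rigid plates force a common final length, so the bronze is put into tension and the cast iron into compression, with equal and opposite forces P (no external load).
Compatibility of the two members (thermal + elastic change equal): (α₁ − α₂)ΔT = P·[1/(A₁E₁) + 1/(A₂E₂)].
|α₁ − α₂|·ΔT = 6.6×10⁻⁶ × 60 = 0.000396.
1/(A₁E₁) + 1/(A₂E₂) = 1/(1350×109×10³) + 1/(900×111×10³) = 1.681×10⁻⁸ N⁻¹.
So P = 0.000396 / 1.681×10⁻⁸ = 23.56 kN.
σ_{cast iron} = P/A₂ = 23560/900 = 26.18 MPa, compressive.

σ ≈ 26.2 MPa (compressive)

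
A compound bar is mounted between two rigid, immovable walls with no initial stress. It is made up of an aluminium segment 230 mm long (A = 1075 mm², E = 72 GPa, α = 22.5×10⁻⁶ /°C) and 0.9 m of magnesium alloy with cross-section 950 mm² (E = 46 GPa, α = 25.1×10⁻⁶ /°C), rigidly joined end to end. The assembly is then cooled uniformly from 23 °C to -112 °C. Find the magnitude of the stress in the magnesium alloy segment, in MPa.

With the walls removed the bar would change length by δ_free = Σ αᵢΔT Lᵢ = 22.5×10⁻⁶×135×230 + 25.1×10⁻⁶×135×900 = 3.748 mm.
Since the ends are fixed, an axial force P builds up, equal in every segment, with P · Σ Lᵢ/(AᵢEᵢ) = δ_free.
The series flexibility is Σ Lᵢ/(AᵢEᵢ) = 230/(1075×72×10³) + 900/(950×46×10³) = 2.357×10⁻⁵ mm/N.
Hence P = δ_free / Σ(L/AE) = 3.748/2.357×10⁻⁵ = 159.1 kN (tensile).
σ_{magnesium alloy} = P / A = 159100 / 950 = 167.4 MPa.

σ ≈ 167 MPa (tensile)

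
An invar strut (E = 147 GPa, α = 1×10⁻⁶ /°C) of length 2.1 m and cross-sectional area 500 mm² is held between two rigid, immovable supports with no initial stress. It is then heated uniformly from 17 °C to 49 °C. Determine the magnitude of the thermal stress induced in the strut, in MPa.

With length fixed, the mechanical strain must cancel the thermal strain αΔT = 1×10⁻⁶ × 32 = 32×10⁻⁶.
σ = EαΔT = 147×10³ × 1×10⁻⁶ × 32 = 4.704 MPa (compressive; the strut is trying to expand).

σ ≈ 4.7 MPa (compressive)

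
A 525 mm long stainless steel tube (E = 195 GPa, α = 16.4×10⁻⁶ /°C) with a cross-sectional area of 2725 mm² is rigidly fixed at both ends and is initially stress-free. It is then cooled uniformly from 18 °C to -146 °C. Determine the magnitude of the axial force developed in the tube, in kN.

P ≈ 1430 kN (tensile)

With zero net strain, σ = E·αΔT = 195 GPa × 16.4×10⁻⁶ × 164 = 524.5 MPa.
Axial force P = σA = 524.5 × 2725 = 1.429×10⁶ N = 1429 kN, tensile.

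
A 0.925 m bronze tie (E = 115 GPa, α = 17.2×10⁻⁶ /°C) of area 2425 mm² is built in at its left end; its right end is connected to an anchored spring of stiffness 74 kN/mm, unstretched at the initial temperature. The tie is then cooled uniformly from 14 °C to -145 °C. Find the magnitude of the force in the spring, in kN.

P ≈ 150 kN

The unrestrained thermal change is αΔT L = 17.2×10⁻⁶ × 159 × 925 = 2.53 mm.
Let P be the tensile force in the spring. The tie extends elastically by PL/(AE) and the spring stretches by P/k; together these equal δ_free.
P [ L/(AE) + 1/k ] = δ_free → P [ 925/(2425×115×10³) + 1/(74×10³) ] = 2.53.
P = 2.53 / 1.683×10⁻⁵ = 150300 N.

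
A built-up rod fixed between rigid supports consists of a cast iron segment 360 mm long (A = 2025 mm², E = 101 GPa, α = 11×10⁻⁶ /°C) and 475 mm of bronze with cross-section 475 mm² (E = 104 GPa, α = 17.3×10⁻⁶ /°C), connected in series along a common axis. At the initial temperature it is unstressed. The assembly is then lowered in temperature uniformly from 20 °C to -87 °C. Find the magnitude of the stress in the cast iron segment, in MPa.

σ ≈ 56.6 MPa (tensile)

With the walls removed the bar would change length by δ_free = Σ αᵢΔT Lᵢ = 11×10⁻⁶×107×360 + 17.3×10⁻⁶×107×475 = 1.303 mm.
The rigid supports impose zero overall length change; the single axial force P common to all segments must satisfy P Σ Lᵢ/(AᵢEᵢ) = δ_free.
Σ Lᵢ/(AᵢEᵢ) = 360/(2025×101×10³) + 475/(475×104×10³) = 1.138×10⁻⁵ mm/N.
So P = 1.303 / 1.138×10⁻⁵ = 114.5 kN, tensile.
σ_{cast iron} = P / A = 114500 / 2025 = 56.56 MPa.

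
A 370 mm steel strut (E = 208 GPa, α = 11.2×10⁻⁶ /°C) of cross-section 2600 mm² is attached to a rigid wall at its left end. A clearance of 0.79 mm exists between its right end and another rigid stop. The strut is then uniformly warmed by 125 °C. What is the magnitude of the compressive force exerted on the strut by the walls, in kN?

P ≈ 0 kN

Unrestrained expansion: δ_free = αΔT L = 11.2×10⁻⁶ × 125 × 370 = 0.518 mm.
Since δ_free = 0.518 mm is less than the 0.79 mm gap, the strut never touches the wall. No axial force develops.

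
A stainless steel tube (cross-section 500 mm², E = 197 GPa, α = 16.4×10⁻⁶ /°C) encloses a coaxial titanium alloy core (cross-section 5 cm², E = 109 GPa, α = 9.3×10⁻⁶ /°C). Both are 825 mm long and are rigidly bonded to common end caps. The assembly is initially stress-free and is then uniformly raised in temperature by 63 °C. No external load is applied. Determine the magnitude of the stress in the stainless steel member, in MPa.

σ ≈ 31.4 MPa (compressive)

Both members must finish at the same length. With the larger α, the stainless steel tends to over-expand; the plates restrain it, putting the stainless steel in compression and the titanium alloy in tension. With no external load the two internal forces are equal and opposite, magnitude P.
Compatibility of the two members (thermal + elastic change equal): (α₁ − α₂)ΔT = P·[1/(A₁E₁) + 1/(A₂E₂)].
|α₁ − α₂|·ΔT = 7.1×10⁻⁶ × 63 = 0.0004473.
1/(A₁E₁) + 1/(A₂E₂) = 1/(500×197×10³) + 1/(500×109×10³) = 2.85×10⁻⁸ N⁻¹.
So P = 0.0004473 / 2.85×10⁻⁸ = 15.69 kN.
σ_{stainless steel} = P/A₁ = 15690/500 = 31.39 MPa, compressive.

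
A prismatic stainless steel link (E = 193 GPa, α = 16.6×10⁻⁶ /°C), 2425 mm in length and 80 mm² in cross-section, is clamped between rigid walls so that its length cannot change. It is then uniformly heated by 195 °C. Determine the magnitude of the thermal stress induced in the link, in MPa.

σ ≈ 625 MPa (compressive)

Because both ends are immovable the net strain is zero, and the suppressed thermal strain is αΔT = 16.6×10⁻⁶ × 195 = 3237×10⁻⁶.
σ = EαΔT = 193×10³ × 16.6×10⁻⁶ × 195 = 624.7 MPa (compressive; the link is trying to expand).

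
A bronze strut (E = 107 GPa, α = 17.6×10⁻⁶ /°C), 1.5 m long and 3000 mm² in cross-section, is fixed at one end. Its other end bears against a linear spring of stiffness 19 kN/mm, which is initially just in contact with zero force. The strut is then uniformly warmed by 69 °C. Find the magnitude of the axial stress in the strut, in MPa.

Free thermal expansion: δ_free = αΔT L = 17.6×10⁻⁶ × 69 × 1500 = 1.822 mm.
With a force P in the spring, the elastic change of the strut is PL/(AE) and that of the spring is P/k; compatibility requires their sum to equal δ_free.
So P = δ_free / [L/(AE) + 1/k] = 1.822 / [ 1500/(3000×107×10³) + 1/(19×10³) ].
P = 1.822 / 5.73×10⁻⁵ = 31790 N.
σ = P/A = 31790/3000 = 10.6 MPa.

σ ≈ 10.6 MPa (compressive)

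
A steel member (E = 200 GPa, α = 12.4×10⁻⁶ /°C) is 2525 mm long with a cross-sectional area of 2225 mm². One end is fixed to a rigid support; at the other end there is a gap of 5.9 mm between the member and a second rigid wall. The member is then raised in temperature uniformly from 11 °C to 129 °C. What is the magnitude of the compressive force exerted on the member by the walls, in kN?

Unrestrained expansion: δ_free = αΔT L = 12.4×10⁻⁶ × 118 × 2525 = 3.695 mm.
Since δ_free = 3.69 mm is less than the 5.9 mm gap, the member never touches the wall. No axial force develops.

P ≈ 0 kN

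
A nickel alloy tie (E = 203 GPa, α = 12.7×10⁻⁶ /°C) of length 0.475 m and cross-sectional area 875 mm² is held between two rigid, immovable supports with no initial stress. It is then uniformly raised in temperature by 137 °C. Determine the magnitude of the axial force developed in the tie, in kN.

P ≈ 309 kN (compressive)

The ends cannot move, so σ = EαΔT = 203×10³ × 12.7×10⁻⁶ × 137 = 353.2 MPa.
Then P = σA = 353.2 × 875 mm² = 309 kN, compressive.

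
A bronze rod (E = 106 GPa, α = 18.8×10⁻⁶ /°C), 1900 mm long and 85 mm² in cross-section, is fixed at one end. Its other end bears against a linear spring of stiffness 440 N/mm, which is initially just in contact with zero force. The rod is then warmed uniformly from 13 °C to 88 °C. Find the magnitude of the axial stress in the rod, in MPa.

σ ≈ 12.7 MPa (compressive)

If the spring were absent the rod would lengthen by αΔT L = 18.8×10⁻⁶ × 75 × 1900 = 2.679 mm.
With a force P in the spring, the elastic change of the rod is PL/(AE) and that of the spring is P/k; compatibility requires their sum to equal δ_free.
P [ L/(AE) + 1/k ] = δ_free → P [ 1900/(85×106×10³) + 1/(440) ] = 2.679.
P = 2.679 / 0.002484 = 1079 N.
σ = P/A = 1079/85 = 12.69 MPa.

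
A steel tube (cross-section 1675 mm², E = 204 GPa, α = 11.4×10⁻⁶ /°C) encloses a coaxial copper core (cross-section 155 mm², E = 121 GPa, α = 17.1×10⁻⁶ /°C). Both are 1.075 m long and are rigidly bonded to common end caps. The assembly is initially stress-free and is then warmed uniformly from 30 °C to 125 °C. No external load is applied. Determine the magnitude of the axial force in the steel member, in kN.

P ≈ 9.63 kN (tensile in the steel)

Equilibrium of a rigid end plate with no external load gives equal and opposite internal forces ±P in the two members. Since α_{copper} > α_{steel}, heating drives the copper into compression and the steel into tension.
Setting the final lengths equal and cancelling L: (α₁ − α₂)ΔT = P/(A₁E₁) + P/(A₂E₂).
|α₁ − α₂|·ΔT = 5.7×10⁻⁶ × 95 = 0.0005415.
1/(A₁E₁) + 1/(A₂E₂) = 1/(1675×204×10³) + 1/(155×121×10³) = 5.625×10⁻⁸ N⁻¹.
So P = 0.0005415 / 5.625×10⁻⁸ = 9.627 kN.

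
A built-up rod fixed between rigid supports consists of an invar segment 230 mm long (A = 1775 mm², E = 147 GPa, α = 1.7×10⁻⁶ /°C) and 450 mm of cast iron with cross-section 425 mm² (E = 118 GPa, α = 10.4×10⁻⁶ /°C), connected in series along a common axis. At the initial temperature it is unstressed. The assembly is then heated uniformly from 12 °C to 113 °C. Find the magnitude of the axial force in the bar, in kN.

P ≈ 52 kN (compressive)

With the walls removed the bar would change length by δ_free = Σ αᵢΔT Lᵢ = 1.7×10⁻⁶×101×230 + 10.4×10⁻⁶×101×450 = 0.5122 mm.
Since the ends are fixed, an axial force P builds up, equal in every segment, with P · Σ Lᵢ/(AᵢEᵢ) = δ_free.
Σ Lᵢ/(AᵢEᵢ) = 230/(1775×147×10³) + 450/(425×118×10³) = 9.855×10⁻⁶ mm/N.
P = 0.5122 / 9.855×10⁻⁶ = 51970 N = 51.97 kN, compressive.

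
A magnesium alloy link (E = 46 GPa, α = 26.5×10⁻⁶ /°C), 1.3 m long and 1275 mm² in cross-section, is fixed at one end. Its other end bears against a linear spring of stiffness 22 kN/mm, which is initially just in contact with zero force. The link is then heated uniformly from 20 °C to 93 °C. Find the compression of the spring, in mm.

δ ≈ 1.69 mm

Free thermal expansion: δ_free = αΔT L = 26.5×10⁻⁶ × 73 × 1300 = 2.515 mm.
With a force P in the spring, the elastic change of the link is PL/(AE) and that of the spring is P/k; compatibility requires their sum to equal δ_free.
So P = δ_free / [L/(AE) + 1/k] = 2.515 / [ 1300/(1275×46×10³) + 1/(22×10³) ].
P = 2.515 / 6.762×10⁻⁵ = 37190 N.
Spring compression = P/k = 37190/(22×10³) = 1.69 mm.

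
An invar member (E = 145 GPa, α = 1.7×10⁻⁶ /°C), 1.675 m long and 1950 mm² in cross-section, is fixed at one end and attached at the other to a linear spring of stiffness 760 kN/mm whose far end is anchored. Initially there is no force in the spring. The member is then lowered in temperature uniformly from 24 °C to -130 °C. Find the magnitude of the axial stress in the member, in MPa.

Free thermal contraction: δ_free = αΔT L = 1.7×10⁻⁶ × 154 × 1675 = 0.4385 mm.
Let P be the tensile force in the spring. The member extends elastically by PL/(AE) and the spring stretches by P/k; together these equal δ_free.
So P = δ_free / [L/(AE) + 1/k] = 0.4385 / [ 1675/(1950×145×10³) + 1/(760×10³) ].
P = 0.4385 / 7.24×10⁻⁶ = 60570 N.
σ = P/A = 60570/1950 = 31.06 MPa.

σ ≈ 31.1 MPa (tensile)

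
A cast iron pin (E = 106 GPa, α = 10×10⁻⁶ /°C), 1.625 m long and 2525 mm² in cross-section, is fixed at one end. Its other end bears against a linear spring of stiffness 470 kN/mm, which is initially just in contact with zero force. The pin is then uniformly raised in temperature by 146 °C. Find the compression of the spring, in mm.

Free thermal expansion: δ_free = αΔT L = 10×10⁻⁶ × 146 × 1625 = 2.373 mm.
With a force P in the spring, the elastic change of the pin is PL/(AE) and that of the spring is P/k; compatibility requires their sum to equal δ_free.
So P = δ_free / [L/(AE) + 1/k] = 2.373 / [ 1625/(2525×106×10³) + 1/(470×10³) ].
P = 2.373 / 8.199×10⁻⁶ = 289400 N.
Spring compression = P/k = 289400/(470×10³) = 0.6157 mm.

δ ≈ 0.616 mm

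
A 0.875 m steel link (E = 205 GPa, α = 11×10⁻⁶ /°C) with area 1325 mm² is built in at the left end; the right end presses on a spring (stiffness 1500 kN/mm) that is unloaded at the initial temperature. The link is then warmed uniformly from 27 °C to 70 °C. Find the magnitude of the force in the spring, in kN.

If the spring were absent the link would lengthen by αΔT L = 11×10⁻⁶ × 43 × 875 = 0.4139 mm.
Let P be the compressive force at the spring. The link shortens elastically by PL/(AE) and the spring compresses by P/k; together these equal δ_free.
So P = δ_free / [L/(AE) + 1/k] = 0.4139 / [ 875/(1325×205×10³) + 1/(1500×10³) ].
P = 0.4139 / 3.888×10⁻⁶ = 106400 N.

P ≈ 106 kN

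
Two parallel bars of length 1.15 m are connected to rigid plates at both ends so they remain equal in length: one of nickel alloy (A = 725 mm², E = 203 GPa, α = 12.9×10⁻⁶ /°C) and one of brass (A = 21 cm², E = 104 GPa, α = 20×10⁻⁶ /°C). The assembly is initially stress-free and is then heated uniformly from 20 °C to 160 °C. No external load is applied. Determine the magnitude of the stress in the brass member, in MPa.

σ ≈ 41.6 MPa (compressive)

Both members must finish at the same length. With the larger α, the brass tends to over-expand; the plates restrain it, putting the brass in compression and the nickel alloy in tension. With no external load the two internal forces are equal and opposite, magnitude P.
Setting the final lengths equal and cancelling L: (α₁ − α₂)ΔT = P/(A₁E₁) + P/(A₂E₂).
|α₁ − α₂|·ΔT = 7.1×10⁻⁶ × 140 = 0.000994.
1/(A₁E₁) + 1/(A₂E₂) = 1/(725×203×10³) + 1/(2100×104×10³) = 1.137×10⁻⁸ N⁻¹.
So P = 0.000994 / 1.137×10⁻⁸ = 87.4 kN.
σ_{brass} = P/A₂ = 87400/2100 = 41.62 MPa, compressive.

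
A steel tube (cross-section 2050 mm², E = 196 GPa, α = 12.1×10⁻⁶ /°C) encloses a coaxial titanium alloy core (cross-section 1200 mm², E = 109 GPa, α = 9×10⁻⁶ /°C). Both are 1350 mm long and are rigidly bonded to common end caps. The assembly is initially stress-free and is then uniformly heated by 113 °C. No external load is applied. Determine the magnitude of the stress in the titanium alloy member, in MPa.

σ ≈ 28.8 MPa (tensile)

Equilibrium of a rigid end plate with no external load gives equal and opposite internal forces ±P in the two members. Since α_{steel} > α_{titanium alloy}, heating drives the steel into compression and the titanium alloy into tension.
Equating the net (thermal + elastic) strains gives |α₁ − α₂|·ΔT = P·[1/(A₁E₁) + 1/(A₂E₂)].
|α₁ − α₂|·ΔT = 3.1×10⁻⁶ × 113 = 0.0003503.
1/(A₁E₁) + 1/(A₂E₂) = 1/(2050×196×10³) + 1/(1200×109×10³) = 1.013×10⁻⁸ N⁻¹.
P = 0.0003503 / 1.013×10⁻⁸ = 34570 N = 34.57 kN.
σ_{titanium alloy} = P/A₂ = 34570/1200 = 28.81 MPa, tensile.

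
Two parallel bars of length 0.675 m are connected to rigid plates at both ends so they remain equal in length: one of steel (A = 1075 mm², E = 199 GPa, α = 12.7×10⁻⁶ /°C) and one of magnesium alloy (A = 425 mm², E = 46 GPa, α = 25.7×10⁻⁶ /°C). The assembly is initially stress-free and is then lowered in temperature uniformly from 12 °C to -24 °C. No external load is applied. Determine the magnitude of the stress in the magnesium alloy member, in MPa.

σ ≈ 19.7 MPa (tensile)

The magnesium alloy has the larger α, so on cooling it would change length more than the steel if both were free. The rigid plates force a common final length, so the magnesium alloy is put into tension and the steel into compression, with equal and opposite forces P (no external load).
Compatibility of the two members (thermal + elastic change equal): (α₁ − α₂)ΔT = P·[1/(A₁E₁) + 1/(A₂E₂)].
|α₁ − α₂|·ΔT = 13×10⁻⁶ × 36 = 0.000468.
1/(A₁E₁) + 1/(A₂E₂) = 1/(1075×199×10³) + 1/(425×46×10³) = 5.583×10⁻⁸ N⁻¹.
P = 0.000468 / 5.583×10⁻⁸ = 8383 N = 8.383 kN.
σ_{magnesium alloy} = P/A₂ = 8383/425 = 19.73 MPa, tensile.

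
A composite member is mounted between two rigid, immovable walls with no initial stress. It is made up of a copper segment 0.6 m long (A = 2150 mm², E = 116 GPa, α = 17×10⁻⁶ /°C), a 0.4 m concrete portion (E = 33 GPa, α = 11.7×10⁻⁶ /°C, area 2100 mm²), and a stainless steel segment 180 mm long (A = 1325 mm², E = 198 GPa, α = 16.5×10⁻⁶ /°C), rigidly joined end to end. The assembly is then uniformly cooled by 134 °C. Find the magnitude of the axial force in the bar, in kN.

P ≈ 270 kN (tensile)

Free thermal contraction of the whole bar: Σ αᵢΔT Lᵢ = 17×10⁻⁶×134×600 + 11.7×10⁻⁶×134×400 + 16.5×10⁻⁶×134×180 = 2.392 mm.
The rigid supports impose zero overall length change; the single axial force P common to all segments must satisfy P Σ Lᵢ/(AᵢEᵢ) = δ_free.
Σ Lᵢ/(AᵢEᵢ) = 600/(2150×116×10³) + 400/(2100×33×10³) + 180/(1325×198×10³) = 8.864×10⁻⁶ mm/N.
P = 2.392 / 8.864×10⁻⁶ = 269800 N = 269.8 kN, tensile.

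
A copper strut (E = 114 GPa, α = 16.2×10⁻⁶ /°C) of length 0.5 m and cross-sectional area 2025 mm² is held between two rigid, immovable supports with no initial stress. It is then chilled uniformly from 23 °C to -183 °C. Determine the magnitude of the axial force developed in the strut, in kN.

With zero net strain, σ = E·αΔT = 114 GPa × 16.2×10⁻⁶ × 206 = 380.4 MPa.
P = AEαΔT = 2025 × 114×10³ × 16.2×10⁻⁶ × 206 = 770.4 kN (tensile).

P ≈ 770 kN (tensile)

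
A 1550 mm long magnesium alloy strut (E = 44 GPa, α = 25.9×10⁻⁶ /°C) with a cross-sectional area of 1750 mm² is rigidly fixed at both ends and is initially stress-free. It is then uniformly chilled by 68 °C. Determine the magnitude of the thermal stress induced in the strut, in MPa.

With length fixed, the mechanical strain must cancel the thermal strain αΔT = 25.9×10⁻⁶ × 68 = 1761.2×10⁻⁶.
The stress required to suppress this strain is σ = Eε = 44×10³ × 1761.2×10⁻⁶ = 77.49 MPa, tensile since the strut is trying to contract.

σ ≈ 77.5 MPa (tensile)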